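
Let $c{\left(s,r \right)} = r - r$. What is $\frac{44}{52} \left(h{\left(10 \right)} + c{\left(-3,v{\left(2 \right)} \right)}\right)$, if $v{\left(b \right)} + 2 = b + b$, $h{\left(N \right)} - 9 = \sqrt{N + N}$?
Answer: $\frac{99}{13} + \frac{22 \sqrt{5}}{13} \approx 11.4$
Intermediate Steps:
$h{\left(N \right)} = 9 + \sqrt{2} \sqrt{N}$ ($h{\left(N \right)} = 9 + \sqrt{N + N} = 9 + \sqrt{2 N} = 9 + \sqrt{2} \sqrt{N}$)
$v{\left(b \right)} = -2 + 2 b$ ($v{\left(b \right)} = -2 + \left(b + b\right) = -2 + 2 b$)
$c{\left(s,r \right)} = 0$
$\frac{44}{52} \left(h{\left(10 \right)} + c{\left(-3,v{\left(2 \right)} \right)}\right) = \frac{44}{52} \left(\left(9 + \sqrt{2} \sqrt{10}\right) + 0\right) = 44 \cdot \frac{1}{52} \left(\left(9 + 2 \sqrt{5}\right) + 0\right) = \frac{11 \left(9 + 2 \sqrt{5}\right)}{13} = \frac{99}{13} + \frac{22 \sqrt{5}}{13}$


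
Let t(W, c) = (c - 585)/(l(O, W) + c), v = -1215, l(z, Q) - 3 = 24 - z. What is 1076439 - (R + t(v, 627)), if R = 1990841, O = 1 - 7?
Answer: -100584227/110 ≈ -9.1440e+5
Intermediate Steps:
O = -6
l(z, Q) = 27 - z (l(z, Q) = 3 + (24 - z) = 27 - z)
t(W, c) = (-585 + c)/(33 + c) (t(W, c) = (c - 585)/((27 - 1*(-6)) + c) = (-585 + c)/((27 + 6) + c) = (-585 + c)/(33 + c))
1076439 - (R + t(v, 627)) = 1076439 - (1990841 + (-585 + 627)/(33 + 627)) = 1076439 - (1990841 + 42/660) = 1076439 - (1990841 + (1/660)*42) = 1076439 - (1990841 + 7/110) = 1076439 - 1*218992517/110 = 1076439 - 218992517/110 = -100584227/110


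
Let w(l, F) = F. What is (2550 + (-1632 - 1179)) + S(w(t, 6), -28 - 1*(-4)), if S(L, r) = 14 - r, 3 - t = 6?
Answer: -223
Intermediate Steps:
t = -3 (t = 3 - 1*6 = 3 - 6 = -3)
(2550 + (-1632 - 1179)) + S(w(t, 6), -28 - 1*(-4)) = (2550 + (-1632 - 1179)) + (14 - (-28 - 1*(-4))) = (2550 - 2811) + (14 - (-28 + 4)) = -261 + (14 - 1*(-24)) = -261 + (14 + 24) = -261 + 38 = -223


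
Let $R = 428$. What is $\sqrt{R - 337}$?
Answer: $\sqrt{91} \approx 9.5394$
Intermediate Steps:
$\sqrt{R - 337} = \sqrt{428 - 337} = \sqrt{91}$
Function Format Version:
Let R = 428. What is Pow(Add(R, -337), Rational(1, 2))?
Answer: Pow(91, Rational(1, 2)) ≈ 9.5394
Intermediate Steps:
Pow(Add(R, -337), Rational(1, 2)) = Pow(Add(428, -337), Rational(1, 2)) = Pow(91, Rational(1, 2))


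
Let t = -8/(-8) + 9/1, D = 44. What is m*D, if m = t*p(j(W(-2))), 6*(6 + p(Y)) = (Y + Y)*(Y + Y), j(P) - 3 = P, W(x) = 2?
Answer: 14080/3 ≈ 4693.3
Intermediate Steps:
j(P) = 3 + P
t = 10 (t = -8*(-⅛) + 9*1 = 1 + 9 = 10)
p(Y) = -6 + 2*Y²/3 (p(Y) = -6 + ((Y + Y)*(Y + Y))/6 = -6 + ((2*Y)*(2*Y))/6 = -6 + (4*Y²)/6 = -6 + 2*Y²/3)
m = 320/3 (m = 10*(-6 + 2*(3 + 2)²/3) = 10*(-6 + (⅔)*5²) = 10*(-6 + (⅔)*25) = 10*(-6 + 50/3) = 10*(32/3) = 320/3 ≈ 106.67)
m*D = (320/3)*44 = 14080/3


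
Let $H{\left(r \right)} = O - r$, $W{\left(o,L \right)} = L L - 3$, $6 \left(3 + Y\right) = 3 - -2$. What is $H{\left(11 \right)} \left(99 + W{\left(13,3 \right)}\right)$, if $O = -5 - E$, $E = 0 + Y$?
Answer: $- \frac{2905}{2} \approx -1452.5$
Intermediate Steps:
$Y = - \frac{13}{6}$ ($Y = -3 + \frac{3 - -2}{6} = -3 + \frac{3 + 2}{6} = -3 + \frac{1}{6} \cdot 5 = -3 + \frac{5}{6} = - \frac{13}{6} \approx -2.1667$)
$W{\left(o,L \right)} = -3 + L^{2}$ ($W{\left(o,L \right)} = L^{2} - 3 = -3 + L^{2}$)
$E = - \frac{13}{6}$ ($E = 0 - \frac{13}{6} = - \frac{13}{6} \approx -2.1667$)
$O = - \frac{17}{6}$ ($O = -5 - - \frac{13}{6} = -5 + \frac{13}{6} = - \frac{17}{6} \approx -2.8333$)
$H{\left(r \right)} = - \frac{17}{6} - r$
$H{\left(11 \right)} \left(99 + W{\left(13,3 \right)}\right) = \left(- \frac{17}{6} - 11\right) \left(99 - \left(3 - 3^{2}\right)\right) = \left(- \frac{17}{6} - 11\right) \left(99 + \left(-3 + 9\right)\right) = - \frac{83 \left(99 + 6\right)}{6} = \left(- \frac{83}{6}\right) 105 = - \frac{2905}{2}$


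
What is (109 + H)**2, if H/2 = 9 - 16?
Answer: 9025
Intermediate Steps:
H = -14 (H = 2*(9 - 16) = 2*(-7) = -14)
(109 + H)**2 = (109 - 14)**2 = 95**2 = 9025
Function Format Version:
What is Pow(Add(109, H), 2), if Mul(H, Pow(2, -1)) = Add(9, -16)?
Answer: 9025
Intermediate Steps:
H = -14 (H = Mul(2, Add(9, -16)) = Mul(2, -7) = -14)
Pow(Add(109, H), 2) = Pow(Add(109, -14), 2) = Pow(95, 2) = 9025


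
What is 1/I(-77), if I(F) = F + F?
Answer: -1/154 ≈ -0.0064935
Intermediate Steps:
I(F) = 2*F
1/I(-77) = 1/(2*(-77)) = 1/(-154) = -1/154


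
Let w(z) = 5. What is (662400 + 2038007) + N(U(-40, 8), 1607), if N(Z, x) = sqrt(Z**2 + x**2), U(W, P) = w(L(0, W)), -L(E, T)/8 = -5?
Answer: 2700407 + sqrt(2582474) ≈ 2.7020e+6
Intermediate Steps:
L(E, T) = 40 (L(E, T) = -8*(-5) = 40)
U(W, P) = 5
(662400 + 2038007) + N(U(-40, 8), 1607) = (662400 + 2038007) + sqrt(5**2 + 1607**2) = 2700407 + sqrt(25 + 2582449) = 2700407 + sqrt(2582474)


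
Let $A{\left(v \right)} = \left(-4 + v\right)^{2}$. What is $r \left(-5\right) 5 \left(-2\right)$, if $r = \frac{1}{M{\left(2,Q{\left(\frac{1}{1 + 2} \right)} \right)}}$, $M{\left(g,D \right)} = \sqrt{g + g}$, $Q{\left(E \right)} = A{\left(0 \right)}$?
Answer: $25$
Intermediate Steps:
$Q{\left(E \right)} = 16$ ($Q{\left(E \right)} = \left(-4 + 0\right)^{2} = \left(-4\right)^{2} = 16$)
$M{\left(g,D \right)} = \sqrt{2} \sqrt{g}$ ($M{\left(g,D \right)} = \sqrt{2 g} = \sqrt{2} \sqrt{g}$)
$r = \frac{1}{2}$ ($r = \frac{1}{\sqrt{2} \sqrt{2}} = \frac{1}{2} \approx 0.5$)
$r \left(-5\right) 5 \left(-2\right) = \frac{\left(-5\right) 5 \left(-2\right)}{2} = \frac{\left(-25\right) \left(-2\right)}{2} = \frac{1}{2} \cdot 50 = 25$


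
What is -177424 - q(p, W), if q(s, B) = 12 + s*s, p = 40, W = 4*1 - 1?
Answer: -179036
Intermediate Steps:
W = 3 (W = 4 - 1 = 3)
q(s, B) = 12 + s²
-177424 - q(p, W) = -177424 - (12 + 40²) = -177424 - (12 + 1600) = -177424 - 1*1612 = -177424 - 1612 = -179036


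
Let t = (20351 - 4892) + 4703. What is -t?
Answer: -20162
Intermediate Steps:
t = 20162 (t = 15459 + 4703 = 20162)
-t = -1*20162 = -20162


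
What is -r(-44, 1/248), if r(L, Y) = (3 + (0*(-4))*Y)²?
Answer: -9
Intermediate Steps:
r(L, Y) = 9 (r(L, Y) = (3 + 0*Y)² = (3 + 0)² = 3² = 9)
-r(-44, 1/248) = -1*9 = -9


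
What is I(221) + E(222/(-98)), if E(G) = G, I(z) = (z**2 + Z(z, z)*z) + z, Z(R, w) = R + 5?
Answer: 4851281/49 ≈ 99006.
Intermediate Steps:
Z(R, w) = 5 + R
I(z) = z + z**2 + z*(5 + z) (I(z) = (z**2 + (5 + z)*z) + z = (z**2 + z*(5 + z)) + z = z + z**2 + z*(5 + z))
I(221) + E(222/(-98)) = 2*221*(3 + 221) + 222/(-98) = 2*221*224 + 222*(-1/98) = 99008 - 111/49 = 4851281/49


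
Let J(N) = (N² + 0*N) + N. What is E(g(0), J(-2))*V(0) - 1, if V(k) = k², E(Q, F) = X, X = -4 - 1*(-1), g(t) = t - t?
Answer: -1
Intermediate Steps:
g(t) = 0
J(N) = N + N² (J(N) = (N² + 0) + N = N² + N = N + N²)
X = -3 (X = -4 + 1 = -3)
E(Q, F) = -3
E(g(0), J(-2))*V(0) - 1 = -3*0² - 1 = -3*0 - 1 = 0 - 1 = -1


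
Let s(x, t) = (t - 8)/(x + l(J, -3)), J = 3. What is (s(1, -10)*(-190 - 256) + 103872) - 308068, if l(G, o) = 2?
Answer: -201520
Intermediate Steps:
s(x, t) = (-8 + t)/(2 + x) (s(x, t) = (t - 8)/(x + 2) = (-8 + t)/(2 + x))
(s(1, -10)*(-190 - 256) + 103872) - 308068 = (((-8 - 10)/(2 + 1))*(-190 - 256) + 103872) - 308068 = ((-18/3)*(-446) + 103872) - 308068 = (((⅓)*(-18))*(-446) + 103872) - 308068 = (-6*(-446) + 103872) - 308068 = (2676 + 103872) - 308068 = 106548 - 308068 = -201520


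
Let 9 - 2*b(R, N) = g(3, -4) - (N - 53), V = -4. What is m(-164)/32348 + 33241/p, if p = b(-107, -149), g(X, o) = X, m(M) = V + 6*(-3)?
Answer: -134410253/396263 ≈ -339.19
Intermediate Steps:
m(M) = -22 (m(M) = -4 + 6*(-3) = -4 - 18 = -22)
b(R, N) = -47/2 + N/2 (b(R, N) = 9/2 - (3 - (N - 53))/2 = 9/2 - (3 - (-53 + N))/2 = 9/2 - (3 + (53 - N))/2 = 9/2 - (56 - N)/2 = 9/2 + (-28 + N/2) = -47/2 + N/2)
p = -98 (p = -47/2 + (½)*(-149) = -47/2 - 149/2 = -98)
m(-164)/32348 + 33241/p = -22/32348 + 33241/(-98) = -22*1/32348 + 33241*(-1/98) = -11/16174 - 33241/98 = -134410253/396263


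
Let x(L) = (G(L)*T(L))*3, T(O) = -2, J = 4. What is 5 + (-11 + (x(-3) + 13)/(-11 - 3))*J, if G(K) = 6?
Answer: -227/7 ≈ -32.429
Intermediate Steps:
x(L) = -36 (x(L) = (6*(-2))*3 = -12*3 = -36)
5 + (-11 + (x(-3) + 13)/(-11 - 3))*J = 5 + (-11 + (-36 + 13)/(-11 - 3))*4 = 5 + (-11 - 23/(-14))*4 = 5 + (-11 - 23*(-1/14))*4 = 5 + (-11 + 23/14)*4 = 5 - 131/14*4 = 5 - 262/7 = -227/7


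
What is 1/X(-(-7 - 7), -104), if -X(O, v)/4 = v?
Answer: 1/416 ≈ 0.0024038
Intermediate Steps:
X(O, v) = -4*v
1/X(-(-7 - 7), -104) = 1/(-4*(-104)) = 1/416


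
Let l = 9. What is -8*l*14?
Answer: -1008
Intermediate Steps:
-8*l*14 = -8*9*14 = -72*14 = -1008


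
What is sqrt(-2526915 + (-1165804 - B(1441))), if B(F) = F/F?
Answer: 4*I*sqrt(230795) ≈ 1921.6*I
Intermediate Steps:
B(F) = 1
sqrt(-2526915 + (-1165804 - B(1441))) = sqrt(-2526915 + (-1165804 - 1*1)) = sqrt(-2526915 + (-1165804 - 1)) = sqrt(-2526915 - 1165805) = sqrt(-3692720) = 4*I*sqrt(230795)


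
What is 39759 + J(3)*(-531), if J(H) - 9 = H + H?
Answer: 31794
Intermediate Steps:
J(H) = 9 + 2*H (J(H) = 9 + (H + H) = 9 + 2*H)
39759 + J(3)*(-531) = 39759 + (9 + 2*3)*(-531) = 39759 + (9 + 6)*(-531) = 39759 + 15*(-531) = 39759 - 7965 = 31794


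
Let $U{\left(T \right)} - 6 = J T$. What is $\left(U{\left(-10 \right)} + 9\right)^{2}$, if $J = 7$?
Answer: $3025$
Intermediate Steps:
$U{\left(T \right)} = 6 + 7 T$
$\left(U{\left(-10 \right)} + 9\right)^{2} = \left(\left(6 + 7 \left(-10\right)\right) + 9\right)^{2} = \left(\left(6 - 70\right) + 9\right)^{2} = \left(-64 + 9\right)^{2} = \left(-55\right)^{2} = 3025$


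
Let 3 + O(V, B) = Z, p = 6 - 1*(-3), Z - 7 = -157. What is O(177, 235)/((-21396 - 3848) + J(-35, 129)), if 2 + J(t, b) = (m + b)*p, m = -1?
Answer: 153/24094 ≈ 0.0063501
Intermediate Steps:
Z = -150 (Z = 7 - 157 = -150)
p = 9 (p = 6 + 3 = 9)
O(V, B) = -153 (O(V, B) = -3 - 150 = -153)
J(t, b) = -11 + 9*b (J(t, b) = -2 + (-1 + b)*9 = -2 + (-9 + 9*b) = -11 + 9*b)
O(177, 235)/((-21396 - 3848) + J(-35, 129)) = -153/((-21396 - 3848) + (-11 + 9*129)) = -153/(-25244 + (-11 + 1161)) = -153/(-25244 + 1150) = -153/(-24094) = -153*(-1/24094) = 153/24094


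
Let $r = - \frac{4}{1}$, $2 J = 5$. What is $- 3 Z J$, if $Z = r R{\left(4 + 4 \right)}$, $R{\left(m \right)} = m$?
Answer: $240$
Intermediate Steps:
$J = \frac{5}{2}$ ($J = \frac{1}{2} \cdot 5 = \frac{5}{2} \approx 2.5$)
$r = -4$ ($r = \left(-4\right) 1 = -4$)
$Z = -32$ ($Z = - 4 \left(4 + 4\right) = \left(-4\right) 8 = -32$)
$- 3 Z J = \left(-3\right) \left(-32\right) \frac{5}{2} = 96 \cdot \frac{5}{2} = 240$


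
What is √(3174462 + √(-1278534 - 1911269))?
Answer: √(3174462 + I*√3189803) ≈ 1781.7 + 0.501*I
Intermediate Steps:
√(3174462 + √(-1278534 - 1911269)) = √(3174462 + √(-3189803)) = √(3174462 + I*√3189803)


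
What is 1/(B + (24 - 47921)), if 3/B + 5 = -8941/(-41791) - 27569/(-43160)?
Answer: -2493489387/119432464868699 ≈ -2.0878e-5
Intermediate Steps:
B = -1803699560/2493489387 (B = 3/(-5 + (-8941/(-41791) - 27569/(-43160))) = 3/(-5 + (-8941*(-1/41791) - 27569*(-1/43160))) = 3/(-5 + (8941/41791 + 27569/43160)) = 3/(-5 + 1538029639/1803699560) = 3/(-7480468161/1803699560) = 3*(-1803699560/7480468161) = -1803699560/2493489387 ≈ -0.72336)
1/(B + (24 - 47921)) = 1/(-1803699560/2493489387 + (24 - 47921)) = 1/(-1803699560/2493489387 - 47897) = 1/(-119432464868699/2493489387) = -2493489387/119432464868699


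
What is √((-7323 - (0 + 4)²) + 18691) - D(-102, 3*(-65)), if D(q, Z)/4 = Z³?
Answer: 29659500 + 2*√2838 ≈ 2.9660e+7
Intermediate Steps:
D(q, Z) = 4*Z³
√((-7323 - (0 + 4)²) + 18691) - D(-102, 3*(-65)) = √((-7323 - (0 + 4)²) + 18691) - 4*(3*(-65))³ = √((-7323 - 1*4²) + 18691) - 4*(-195)³ = √((-7323 - 1*16) + 18691) - 4*(-7414875) = √((-7323 - 16) + 18691) - 1*(-29659500) = √(-7339 + 18691) + 29659500 = √11352 + 29659500 = 2*√2838 + 29659500 = 29659500 + 2*√2838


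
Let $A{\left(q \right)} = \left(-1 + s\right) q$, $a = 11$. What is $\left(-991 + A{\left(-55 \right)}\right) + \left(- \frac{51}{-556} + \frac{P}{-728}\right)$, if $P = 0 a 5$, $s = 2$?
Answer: $- \frac{581525}{556} \approx -1045.9$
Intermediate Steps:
$P = 0$ ($P = 0 \cdot 11 \cdot 5 = 0 \cdot 5 = 0$)
$A{\left(q \right)} = q$ ($A{\left(q \right)} = \left(-1 + 2\right) q = 1 q = q$)
$\left(-991 + A{\left(-55 \right)}\right) + \left(- \frac{51}{-556} + \frac{P}{-728}\right) = \left(-991 - 55\right) + \left(- \frac{51}{-556} + \frac{0}{-728}\right) = -1046 + \left(\left(-51\right) \left(- \frac{1}{556}\right) + 0 \left(- \frac{1}{728}\right)\right) = -1046 + \left(\frac{51}{556} + 0\right) = -1046 + \frac{51}{556} = - \frac{581525}{556}$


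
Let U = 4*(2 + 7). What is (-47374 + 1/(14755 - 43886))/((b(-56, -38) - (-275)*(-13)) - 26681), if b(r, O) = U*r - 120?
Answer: 1380051995/943611352 ≈ 1.4625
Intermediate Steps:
U = 36 (U = 4*9 = 36)
b(r, O) = -120 + 36*r (b(r, O) = 36*r - 120 = -120 + 36*r)
(-47374 + 1/(14755 - 43886))/((b(-56, -38) - (-275)*(-13)) - 26681) = (-47374 + 1/(14755 - 43886))/(((-120 + 36*(-56)) - (-275)*(-13)) - 26681) = (-47374 + 1/(-29131))/(((-120 - 2016) - 1*3575) - 26681) = (-47374 - 1/29131)/((-2136 - 3575) - 26681) = -1380051995/(29131*(-5711 - 26681)) = -1380051995/29131/(-32392) = -1380051995/29131*(-1/32392) = 1380051995/943611352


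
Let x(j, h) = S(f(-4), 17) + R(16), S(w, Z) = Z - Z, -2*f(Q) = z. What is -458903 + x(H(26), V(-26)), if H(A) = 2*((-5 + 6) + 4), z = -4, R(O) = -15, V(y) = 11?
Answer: -458918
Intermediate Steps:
f(Q) = 2 (f(Q) = -1/2*(-4) = 2)
S(w, Z) = 0
H(A) = 10 (H(A) = 2*(1 + 4) = 2*5 = 10)
x(j, h) = -15 (x(j, h) = 0 - 15 = -15)
-458903 + x(H(26), V(-26)) = -458903 - 15 = -458918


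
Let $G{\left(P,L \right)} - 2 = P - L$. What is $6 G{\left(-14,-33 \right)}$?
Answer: $126$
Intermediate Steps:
$G{\left(P,L \right)} = 2 + P - L$ ($G{\left(P,L \right)} = 2 - \left(L - P\right) = 2 + P - L$)
$6 G{\left(-14,-33 \right)} = 6 \left(2 - 14 - -33\right) = 6 \left(2 - 14 + 33\right) = 6 \cdot 21 = 126$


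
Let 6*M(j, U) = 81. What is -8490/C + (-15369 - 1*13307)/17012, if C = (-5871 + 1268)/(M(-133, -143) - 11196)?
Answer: -403810373432/19576559 ≈ -20627.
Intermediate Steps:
M(j, U) = 27/2 (M(j, U) = (⅙)*81 = 27/2)
C = 9206/22365 (C = (-5871 + 1268)/(27/2 - 11196) = -4603/(-22365/2) = -4603*(-2/22365) = 9206/22365 ≈ 0.41163)
-8490/C + (-15369 - 1*13307)/17012 = -8490/9206/22365 + (-15369 - 1*13307)/17012 = -8490*22365/9206 + (-15369 - 13307)*(1/17012) = -94939425/4603 - 28676*1/17012 = -94939425/4603 - 7169/4253 = -403810373432/19576559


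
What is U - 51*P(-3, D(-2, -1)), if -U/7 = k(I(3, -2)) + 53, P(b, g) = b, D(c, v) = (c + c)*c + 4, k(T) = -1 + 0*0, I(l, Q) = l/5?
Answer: -211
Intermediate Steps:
I(l, Q) = l/5 (I(l, Q) = l*(⅕) = l/5)
k(T) = -1 (k(T) = -1 + 0 = -1)
D(c, v) = 4 + 2*c² (D(c, v) = (2*c)*c + 4 = 2*c² + 4 = 4 + 2*c²)
U = -364 (U = -7*(-1 + 53) = -7*52 = -364)
U - 51*P(-3, D(-2, -1)) = -364 - 51*(-3) = -364 + 153 = -211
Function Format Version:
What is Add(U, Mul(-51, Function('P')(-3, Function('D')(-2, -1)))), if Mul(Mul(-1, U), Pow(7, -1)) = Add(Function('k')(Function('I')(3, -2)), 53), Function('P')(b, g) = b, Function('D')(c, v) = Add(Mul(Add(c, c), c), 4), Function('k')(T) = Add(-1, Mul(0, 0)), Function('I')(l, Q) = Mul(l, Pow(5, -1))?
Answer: -211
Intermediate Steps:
Function('I')(l, Q) = Mul(Rational(1, 5), l) (Function('I')(l, Q) = Mul(l, Rational(1, 5)) = Mul(Rational(1, 5), l))
Function('k')(T) = -1 (Function('k')(T) = Add(-1, 0) = -1)
Function('D')(c, v) = Add(4, Mul(2, Pow(c, 2))) (Function('D')(c, v) = Add(Mul(Mul(2, c), c), 4) = Add(Mul(2, Pow(c, 2)), 4) = Add(4, Mul(2, Pow(c, 2))))
U = -364 (U = Mul(-7, Add(-1, 53)) = Mul(-7, 52) = -364)
Add(U, Mul(-51, Function('P')(-3, Function('D')(-2, -1)))) = Add(-364, Mul(-51, -3)) = Add(-364, 153) = -211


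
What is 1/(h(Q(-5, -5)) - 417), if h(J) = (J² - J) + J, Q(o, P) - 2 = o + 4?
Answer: -1/416 ≈ -0.0024038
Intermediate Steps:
Q(o, P) = 6 + o (Q(o, P) = 2 + (o + 4) = 2 + (4 + o) = 6 + o)
h(J) = J²
1/(h(Q(-5, -5)) - 417) = 1/((6 - 5)² - 417) = 1/(1² - 417) = 1/(1 - 417) = 1/(-416) = -1/416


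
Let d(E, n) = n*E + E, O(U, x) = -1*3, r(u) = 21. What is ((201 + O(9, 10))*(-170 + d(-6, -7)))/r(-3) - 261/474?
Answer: -1397961/1106 ≈ -1264.0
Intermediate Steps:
O(U, x) = -3
d(E, n) = E + E*n (d(E, n) = E*n + E = E + E*n)
((201 + O(9, 10))*(-170 + d(-6, -7)))/r(-3) - 261/474 = ((201 - 3)*(-170 - 6*(1 - 7)))/21 - 261/474 = (198*(-170 - 6*(-6)))*(1/21) - 261*1/474 = (198*(-170 + 36))*(1/21) - 87/158 = (198*(-134))*(1/21) - 87/158 = -26532*1/21 - 87/158 = -8844/7 - 87/158 = -1397961/1106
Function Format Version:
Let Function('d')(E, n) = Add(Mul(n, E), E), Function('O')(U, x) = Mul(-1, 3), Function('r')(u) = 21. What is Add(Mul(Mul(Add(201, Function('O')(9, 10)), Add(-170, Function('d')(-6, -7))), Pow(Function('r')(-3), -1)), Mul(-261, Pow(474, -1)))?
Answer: Rational(-1397961, 1106) ≈ -1264.0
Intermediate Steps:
Function('O')(U, x) = -3
Function('d')(E, n) = Add(E, Mul(E, n)) (Function('d')(E, n) = Add(Mul(E, n), E) = Add(E, Mul(E, n)))
Add(Mul(Mul(Add(201, Function('O')(9, 10)), Add(-170, Function('d')(-6, -7))), Pow(Function('r')(-3), -1)), Mul(-261, Pow(474, -1))) = Add(Mul(Mul(Add(201, -3), Add(-170, Mul(-6, Add(1, -7)))), Pow(21, -1)), Mul(-261, Pow(474, -1))) = Add(Mul(Mul(198, Add(-170, Mul(-6, -6))), Rational(1, 21)), Mul(-261, Rational(1, 474))) = Add(Mul(Mul(198, Add(-170, 36)), Rational(1, 21)), Rational(-87, 158)) = Add(Mul(Mul(198, -134), Rational(1, 21)), Rational(-87, 158)) = Add(Mul(-26532, Rational(1, 21)), Rational(-87, 158)) = Add(Rational(-8844, 7), Rational(-87, 158)) = Rational(-1397961, 1106)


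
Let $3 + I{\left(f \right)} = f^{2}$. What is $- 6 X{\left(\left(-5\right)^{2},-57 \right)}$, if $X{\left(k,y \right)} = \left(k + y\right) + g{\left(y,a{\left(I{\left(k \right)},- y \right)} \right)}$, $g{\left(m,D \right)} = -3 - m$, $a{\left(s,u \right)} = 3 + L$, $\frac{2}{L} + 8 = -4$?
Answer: $-132$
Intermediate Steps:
$I{\left(f \right)} = -3 + f^{2}$
$L = - \frac{1}{6}$ ($L = \frac{2}{-8 - 4} = \frac{2}{-12} = 2 \left(- \frac{1}{12}\right) = - \frac{1}{6} \approx -0.16667$)
$a{\left(s,u \right)} = \frac{17}{6}$ ($a{\left(s,u \right)} = 3 - \frac{1}{6} = \frac{17}{6}$)
$X{\left(k,y \right)} = -3 + k$ ($X{\left(k,y \right)} = \left(k + y\right) - \left(3 + y\right) = -3 + k$)
$- 6 X{\left(\left(-5\right)^{2},-57 \right)} = - 6 \left(-3 + \left(-5\right)^{2}\right) = - 6 \left(-3 + 25\right) = \left(-6\right) 22 = -132$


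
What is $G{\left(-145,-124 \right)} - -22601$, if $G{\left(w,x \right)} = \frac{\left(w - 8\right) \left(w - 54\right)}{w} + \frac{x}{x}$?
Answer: $\frac{3246843}{145} \approx 22392.0$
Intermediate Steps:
$G{\left(w,x \right)} = 1 + \frac{\left(-54 + w\right) \left(-8 + w\right)}{w}$ ($G{\left(w,x \right)} = \frac{\left(-8 + w\right) \left(-54 + w\right)}{w} + 1 = \frac{\left(-54 + w\right) \left(-8 + w\right)}{w} + 1 = 1 + \frac{\left(-54 + w\right) \left(-8 + w\right)}{w}$)
$G{\left(-145,-124 \right)} - -22601 = \left(-61 - 145 + \frac{432}{-145}\right) - -22601 = \left(-61 - 145 + 432 \left(- \frac{1}{145}\right)\right) + 22601 = \left(-61 - 145 - \frac{432}{145}\right) + 22601 = - \frac{30302}{145} + 22601 = \frac{3246843}{145}$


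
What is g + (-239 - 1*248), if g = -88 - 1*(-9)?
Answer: -566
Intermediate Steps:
g = -79 (g = -88 + 9 = -79)
g + (-239 - 1*248) = -79 + (-239 - 1*248) = -79 + (-239 - 248) = -79 - 487 = -566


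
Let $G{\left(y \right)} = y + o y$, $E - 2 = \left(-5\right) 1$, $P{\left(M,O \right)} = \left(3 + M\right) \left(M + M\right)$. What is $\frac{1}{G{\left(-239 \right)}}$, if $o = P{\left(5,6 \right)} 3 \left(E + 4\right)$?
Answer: $- \frac{1}{57599} \approx -1.7361 \cdot 10^{-5}$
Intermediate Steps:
$P{\left(M,O \right)} = 2 M \left(3 + M\right)$ ($P{\left(M,O \right)} = \left(3 + M\right) 2 M = 2 M \left(3 + M\right)$)
$E = -3$ ($E = 2 - 5 = -3$)
$o = 240$ ($o = 2 \cdot 5 \left(3 + 5\right) 3 \left(-3 + 4\right) = 2 \cdot 5 \cdot 8 \cdot 3 \cdot 1 = 80 \cdot 3 \cdot 1 = 240 \cdot 1 = 240$)
$G{\left(y \right)} = 241 y$ ($G{\left(y \right)} = y + 240 y = 241 y$)
$\frac{1}{G{\left(-239 \right)}} = \frac{1}{241 \left(-239\right)} = \frac{1}{-57599} = - \frac{1}{57599}$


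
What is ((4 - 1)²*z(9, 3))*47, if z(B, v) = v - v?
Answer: 0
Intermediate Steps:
z(B, v) = 0
((4 - 1)²*z(9, 3))*47 = ((4 - 1)²*0)*47 = (3²*0)*47 = (9*0)*47 = 0*47 = 0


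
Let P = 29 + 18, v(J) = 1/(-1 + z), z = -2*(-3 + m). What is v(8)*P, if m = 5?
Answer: -47/5 ≈ -9.4000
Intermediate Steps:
z = -4 (z = -2*(-3 + 5) = -2*2 = -4)
v(J) = -1/5 (v(J) = 1/(-1 - 4) = 1/(-5) = -1/5)
P = 47
v(8)*P = -1/5*47 = -47/5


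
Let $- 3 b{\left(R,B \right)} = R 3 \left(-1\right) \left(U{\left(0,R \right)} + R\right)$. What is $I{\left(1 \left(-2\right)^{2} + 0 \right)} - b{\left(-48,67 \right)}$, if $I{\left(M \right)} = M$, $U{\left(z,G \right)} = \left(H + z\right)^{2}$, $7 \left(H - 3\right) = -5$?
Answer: $- \frac{100412}{49} \approx -2049.2$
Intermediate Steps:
$H = \frac{16}{7}$ ($H = 3 + \frac{1}{7} \left(-5\right) = 3 - \frac{5}{7} = \frac{16}{7} \approx 2.2857$)
$U{\left(z,G \right)} = \left(\frac{16}{7} + z\right)^{2}$
$b{\left(R,B \right)} = R \left(\frac{256}{49} + R\right)$ ($b{\left(R,B \right)} = - \frac{R 3 \left(-1\right) \left(\frac{\left(16 + 7 \cdot 0\right)^{2}}{49} + R\right)}{3} = - \frac{3 R \left(-1\right) \left(\frac{\left(16 + 0\right)^{2}}{49} + R\right)}{3} = - \frac{- 3 R \left(\frac{16^{2}}{49} + R\right)}{3} = - \frac{- 3 R \left(\frac{1}{49} \cdot 256 + R\right)}{3} = - \frac{- 3 R \left(\frac{256}{49} + R\right)}{3} = - \frac{\left(-3\right) R \left(\frac{256}{49} + R\right)}{3} = R \left(\frac{256}{49} + R\right)$)
$I{\left(1 \left(-2\right)^{2} + 0 \right)} - b{\left(-48,67 \right)} = \left(1 \left(-2\right)^{2} + 0\right) - \frac{1}{49} \left(-48\right) \left(256 + 49 \left(-48\right)\right) = \left(1 \cdot 4 + 0\right) - \frac{1}{49} \left(-48\right) \left(256 - 2352\right) = \left(4 + 0\right) - \frac{1}{49} \left(-48\right) \left(-2096\right) = 4 - \frac{100608}{49} = - \frac{100412}{49}$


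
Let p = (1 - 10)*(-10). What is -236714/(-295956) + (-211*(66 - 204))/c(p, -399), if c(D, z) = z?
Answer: -1420532987/19681074 ≈ -72.178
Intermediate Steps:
p = 90 (p = -9*(-10) = 90)
-236714/(-295956) + (-211*(66 - 204))/c(p, -399) = -236714/(-295956) - 211*(66 - 204)/(-399) = -236714*(-1/295956) - 211*(-138)*(-1/399) = 118357/147978 + 29118*(-1/399) = 118357/147978 - 9706/133 = -1420532987/19681074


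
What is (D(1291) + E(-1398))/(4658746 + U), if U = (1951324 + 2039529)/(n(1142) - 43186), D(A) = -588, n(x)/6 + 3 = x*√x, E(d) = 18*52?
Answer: 9322194296590461488/124798179452353465152703 - 1057352557232*√1142/124798179452353465152703 ≈ 7.4698e-5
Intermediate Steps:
E(d) = 936
n(x) = -18 + 6*x^(3/2) (n(x) = -18 + 6*(x*√x) = -18 + 6*x^(3/2))
U = 3990853/(-43204 + 6852*√1142) (U = (1951324 + 2039529)/((-18 + 6*1142^(3/2)) - 43186) = 3990853/((-18 + 6*(1142*√1142)) - 43186) = 3990853/((-18 + 6852*√1142) - 43186) = 3990853/(-43204 + 6852*√1142) ≈ 21.189)
(D(1291) + E(-1398))/(4658746 + U) = (-588 + 936)/(4658746 + (43105203253/12937551188 + 6836331189*√1142/12937551188)) = 348/(60272807952093501/12937551188 + 6836331189*√1142/12937551188)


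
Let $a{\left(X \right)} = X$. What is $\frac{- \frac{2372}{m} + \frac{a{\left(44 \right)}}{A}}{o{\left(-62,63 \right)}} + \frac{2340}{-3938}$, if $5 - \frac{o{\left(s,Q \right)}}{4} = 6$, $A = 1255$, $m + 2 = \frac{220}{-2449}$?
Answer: $- \frac{3596290877477}{12647064210} \approx -284.36$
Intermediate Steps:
$m = - \frac{5118}{2449}$ ($m = -2 + \frac{220}{-2449} = -2 + 220 \left(- \frac{1}{2449}\right) = -2 - \frac{220}{2449} = - \frac{5118}{2449} \approx -2.0898$)
$o{\left(s,Q \right)} = -4$ ($o{\left(s,Q \right)} = 20 - 24 = -4$)
$\frac{- \frac{2372}{m} + \frac{a{\left(44 \right)}}{A}}{o{\left(-62,63 \right)}} + \frac{2340}{-3938} = \frac{- \frac{2372}{- \frac{5118}{2449}} + \frac{44}{1255}}{-4} + \frac{2340}{-3938} = \left(\left(-2372\right) \left(- \frac{2449}{5118}\right) + 44 \cdot \frac{1}{1255}\right) \left(- \frac{1}{4}\right) + 2340 \left(- \frac{1}{3938}\right) = \left(\frac{2904514}{2559} + \frac{44}{1255}\right) \left(- \frac{1}{4}\right) - \frac{1170}{1969} = \frac{3645277666}{3211545} \left(- \frac{1}{4}\right) - \frac{1170}{1969} = - \frac{1822638833}{6423090} - \frac{1170}{1969} = - \frac{3596290877477}{12647064210}$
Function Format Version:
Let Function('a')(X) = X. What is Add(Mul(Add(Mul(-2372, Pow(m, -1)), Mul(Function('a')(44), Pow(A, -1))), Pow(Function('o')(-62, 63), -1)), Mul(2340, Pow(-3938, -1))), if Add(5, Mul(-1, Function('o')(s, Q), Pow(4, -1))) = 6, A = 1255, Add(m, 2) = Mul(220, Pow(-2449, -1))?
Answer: Rational(-3596290877477, 12647064210) ≈ -284.36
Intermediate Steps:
m = Rational(-5118, 2449) (m = Add(-2, Mul(220, Pow(-2449, -1))) = Add(-2, Mul(220, Rational(-1, 2449))) = Add(-2, Rational(-220, 2449)) = Rational(-5118, 2449) ≈ -2.0898)
Function('o')(s, Q) = -4 (Function('o')(s, Q) = Add(20, Mul(-4, 6)) = Add(20, -24) = -4)
Add(Mul(Add(Mul(-2372, Pow(m, -1)), Mul(Function('a')(44), Pow(A, -1))), Pow(Function('o')(-62, 63), -1)), Mul(2340, Pow(-3938, -1))) = Add(Mul(Add(Mul(-2372, Pow(Rational(-5118, 2449), -1)), Mul(44, Pow(1255, -1))), Pow(-4, -1)), Mul(2340, Pow(-3938, -1))) = Add(Mul(Add(Mul(-2372, Rational(-2449, 5118)), Mul(44, Rational(1, 1255))), Rational(-1, 4)), Mul(2340, Rational(-1, 3938))) = Add(Mul(Add(Rational(2904514, 2559), Rational(44, 1255)), Rational(-1, 4)), Rational(-1170, 1969)) = Add(Mul(Rational(3645277666, 3211545), Rational(-1, 4)), Rational(-1170, 1969)) = Add(Rational(-1822638833, 6423090), Rational(-1170, 1969)) = Rational(-3596290877477, 12647064210)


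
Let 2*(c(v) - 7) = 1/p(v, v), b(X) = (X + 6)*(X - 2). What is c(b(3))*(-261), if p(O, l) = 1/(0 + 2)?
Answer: -2088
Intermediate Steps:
p(O, l) = ½ (p(O, l) = 1/2 = ½)
b(X) = (-2 + X)*(6 + X) (b(X) = (6 + X)*(-2 + X) = (-2 + X)*(6 + X))
c(v) = 8 (c(v) = 7 + 1/(2*(½)) = 7 + (½)*2 = 7 + 1 = 8)
c(b(3))*(-261) = 8*(-261) = -2088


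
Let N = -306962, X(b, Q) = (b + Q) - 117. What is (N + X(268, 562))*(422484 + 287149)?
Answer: -217324396617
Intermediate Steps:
X(b, Q) = -117 + Q + b (X(b, Q) = (Q + b) - 117 = -117 + Q + b)
(N + X(268, 562))*(422484 + 287149) = (-306962 + (-117 + 562 + 268))*(422484 + 287149) = (-306962 + 713)*709633 = -306249*709633 = -217324396617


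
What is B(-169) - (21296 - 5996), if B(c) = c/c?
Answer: -15299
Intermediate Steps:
B(c) = 1
B(-169) - (21296 - 5996) = 1 - (21296 - 5996) = 1 - 1*15300 = 1 - 15300 = -15299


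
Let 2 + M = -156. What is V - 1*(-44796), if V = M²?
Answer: 69760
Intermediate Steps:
M = -158 (M = -2 - 156 = -158)
V = 24964 (V = (-158)² = 24964)
V - 1*(-44796) = 24964 - 1*(-44796) = 24964 + 44796 = 69760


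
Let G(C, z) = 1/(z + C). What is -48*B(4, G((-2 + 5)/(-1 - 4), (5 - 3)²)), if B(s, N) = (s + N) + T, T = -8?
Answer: 3024/17 ≈ 177.88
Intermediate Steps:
G(C, z) = 1/(C + z)
B(s, N) = -8 + N + s (B(s, N) = (s + N) - 8 = (N + s) - 8 = -8 + N + s)
-48*B(4, G((-2 + 5)/(-1 - 4), (5 - 3)²)) = -48*(-8 + 1/((-2 + 5)/(-1 - 4) + (5 - 3)²) + 4) = -48*(-8 + 1/(3/(-5) + 2²) + 4) = -48*(-8 + 1/(3*(-⅕) + 4) + 4) = -48*(-8 + 1/(-⅗ + 4) + 4) = -48*(-8 + 1/(17/5) + 4) = -48*(-8 + 5/17 + 4) = -48*(-63/17) = 3024/17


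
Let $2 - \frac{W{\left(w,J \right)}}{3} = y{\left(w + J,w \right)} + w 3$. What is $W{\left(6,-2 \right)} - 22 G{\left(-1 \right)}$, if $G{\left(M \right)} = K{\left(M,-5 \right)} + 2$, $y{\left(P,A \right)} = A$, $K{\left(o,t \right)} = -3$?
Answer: $-44$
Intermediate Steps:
$W{\left(w,J \right)} = 6 - 12 w$ ($W{\left(w,J \right)} = 6 - 3 \left(w + w 3\right) = 6 - 3 \left(w + 3 w\right) = 6 - 3 \cdot 4 w = 6 - 12 w$)
$G{\left(M \right)} = -1$ ($G{\left(M \right)} = -3 + 2 = -1$)
$W{\left(6,-2 \right)} - 22 G{\left(-1 \right)} = \left(6 - 72\right) - -22 = \left(6 - 72\right) + 22 = -66 + 22 = -44$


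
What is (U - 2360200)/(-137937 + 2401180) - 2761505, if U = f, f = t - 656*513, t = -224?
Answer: -6249959557667/2263243 ≈ -2.7615e+6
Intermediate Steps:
f = -336752 (f = -224 - 656*513 = -224 - 336528 = -336752)
U = -336752
(U - 2360200)/(-137937 + 2401180) - 2761505 = (-336752 - 2360200)/(-137937 + 2401180) - 2761505 = -2696952/2263243 - 2761505 = -6249959557667/2263243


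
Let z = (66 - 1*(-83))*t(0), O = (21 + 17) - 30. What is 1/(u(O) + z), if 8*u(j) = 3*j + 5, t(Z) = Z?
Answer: 8/29 ≈ 0.27586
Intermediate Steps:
O = 8 (O = 38 - 30 = 8)
z = 0 (z = (66 - 1*(-83))*0 = (66 + 83)*0 = 149*0 = 0)
u(j) = 5/8 + 3*j/8 (u(j) = (3*j + 5)/8 = (5 + 3*j)/8 = 5/8 + 3*j/8)
1/(u(O) + z) = 1/((5/8 + (3/8)*8) + 0) = 1/((5/8 + 3) + 0) = 1/(29/8 + 0) = 1/(29/8) = 8/29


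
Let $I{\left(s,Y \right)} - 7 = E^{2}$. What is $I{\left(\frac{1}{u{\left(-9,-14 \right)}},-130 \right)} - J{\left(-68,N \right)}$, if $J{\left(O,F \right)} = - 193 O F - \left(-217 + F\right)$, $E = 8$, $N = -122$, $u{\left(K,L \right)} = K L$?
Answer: $1600860$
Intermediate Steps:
$J{\left(O,F \right)} = 217 - F - 193 F O$ ($J{\left(O,F \right)} = - 193 F O - \left(-217 + F\right) = 217 - F - 193 F O$)
$I{\left(s,Y \right)} = 71$ ($I{\left(s,Y \right)} = 7 + 8^{2} = 7 + 64 = 71$)
$I{\left(\frac{1}{u{\left(-9,-14 \right)}},-130 \right)} - J{\left(-68,N \right)} = 71 - \left(217 - -122 - \left(-23546\right) \left(-68\right)\right) = 71 - \left(217 + 122 - 1601128\right) = 71 - -1600789 = 71 + 1600789 = 1600860$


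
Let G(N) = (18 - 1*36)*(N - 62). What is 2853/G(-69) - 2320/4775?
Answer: 181167/250210 ≈ 0.72406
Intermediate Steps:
G(N) = 1116 - 18*N (G(N) = (18 - 36)*(-62 + N) = -18*(-62 + N) = 1116 - 18*N)
2853/G(-69) - 2320/4775 = 2853/(1116 - 18*(-69)) - 2320/4775 = 2853/(1116 + 1242) - 2320*1/4775 = 2853/2358 - 464/955 = 2853*(1/2358) - 464/955 = 317/262 - 464/955 = 181167/250210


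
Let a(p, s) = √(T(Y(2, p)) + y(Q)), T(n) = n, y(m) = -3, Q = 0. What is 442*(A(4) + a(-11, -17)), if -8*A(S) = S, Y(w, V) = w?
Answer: -221 + 442*I ≈ -221.0 + 442.0*I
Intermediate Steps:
A(S) = -S/8
a(p, s) = I (a(p, s) = √(2 - 3) = √(-1) = I)
442*(A(4) + a(-11, -17)) = 442*(-⅛*4 + I) = 442*(-½ + I) = -221 + 442*I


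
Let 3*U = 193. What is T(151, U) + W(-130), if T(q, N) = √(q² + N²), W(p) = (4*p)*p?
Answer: 67600 + √242458/3 ≈ 67764.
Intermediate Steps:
U = 193/3 (U = (⅓)*193 = 193/3 ≈ 64.333)
W(p) = 4*p²
T(q, N) = √(N² + q²)
T(151, U) + W(-130) = √((193/3)² + 151²) + 4*(-130)² = √(37249/9 + 22801) + 4*16900 = √(242458/9) + 67600 = √242458/3 + 67600 = 67600 + √242458/3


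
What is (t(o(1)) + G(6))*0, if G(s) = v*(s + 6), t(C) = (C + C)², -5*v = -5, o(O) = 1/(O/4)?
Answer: 0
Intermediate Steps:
o(O) = 4/O (o(O) = 1/(O*(¼)) = 1/(O/4) = 4/O)
v = 1 (v = -⅕*(-5) = 1)
t(C) = 4*C² (t(C) = (2*C)² = 4*C²)
G(s) = 6 + s (G(s) = 1*(s + 6) = 1*(6 + s) = 6 + s)
(t(o(1)) + G(6))*0 = (4*(4/1)² + (6 + 6))*0 = (4*(4*1)² + 12)*0 = (4*4² + 12)*0 = (4*16 + 12)*0 = (64 + 12)*0 = 76*0 = 0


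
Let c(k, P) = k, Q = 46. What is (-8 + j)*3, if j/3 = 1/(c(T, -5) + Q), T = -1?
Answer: -119/5 ≈ -23.800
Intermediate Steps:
j = 1/15 (j = 3/(-1 + 46) = 3/45 = 3*(1/45) = 1/15 ≈ 0.066667)
(-8 + j)*3 = (-8 + 1/15)*3 = -119/15*3 = -119/5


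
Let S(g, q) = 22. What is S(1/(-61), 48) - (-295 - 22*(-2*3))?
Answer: 185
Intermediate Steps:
S(1/(-61), 48) - (-295 - 22*(-2*3)) = 22 - (-295 - 22*(-2*3)) = 22 - (-295 - (-132)) = 22 - (-295 - 22*(-6)) = 22 - (-295 + 132) = 22 - 1*(-163) = 22 + 163 = 185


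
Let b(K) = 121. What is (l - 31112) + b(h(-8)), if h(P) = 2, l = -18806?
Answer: -49797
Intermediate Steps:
(l - 31112) + b(h(-8)) = (-18806 - 31112) + 121 = -49918 + 121 = -49797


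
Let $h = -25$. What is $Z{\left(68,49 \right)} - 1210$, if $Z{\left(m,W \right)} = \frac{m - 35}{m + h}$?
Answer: $- \frac{51997}{43} \approx -1209.2$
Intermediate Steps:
$Z{\left(m,W \right)} = \frac{-35 + m}{-25 + m}$ ($Z{\left(m,W \right)} = \frac{m - 35}{m - 25} = \frac{-35 + m}{-25 + m}$)
$Z{\left(68,49 \right)} - 1210 = \frac{-35 + 68}{-25 + 68} - 1210 = \frac{1}{43} \cdot 33 - 1210 = \frac{33}{43} - 1210 = - \frac{51997}{43}$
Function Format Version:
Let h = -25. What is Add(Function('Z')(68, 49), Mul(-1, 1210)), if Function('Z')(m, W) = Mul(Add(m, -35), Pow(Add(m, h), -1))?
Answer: Rational(-51997, 43) ≈ -1209.2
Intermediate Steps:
Function('Z')(m, W) = Mul(Pow(Add(-25, m), -1), Add(-35, m)) (Function('Z')(m, W) = Mul(Add(m, -35), Pow(Add(m, -25), -1)) = Mul(Add(-35, m), Pow(Add(-25, m), -1)) = Mul(Pow(Add(-25, m), -1), Add(-35, m)))
Add(Function('Z')(68, 49), Mul(-1, 1210)) = Add(Mul(Pow(Add(-25, 68), -1), Add(-35, 68)), Mul(-1, 1210)) = Add(Mul(Pow(43, -1), 33), -1210) = Add(Mul(Rational(1, 43), 33), -1210) = Add(Rational(33, 43), -1210) = Rational(-51997, 43)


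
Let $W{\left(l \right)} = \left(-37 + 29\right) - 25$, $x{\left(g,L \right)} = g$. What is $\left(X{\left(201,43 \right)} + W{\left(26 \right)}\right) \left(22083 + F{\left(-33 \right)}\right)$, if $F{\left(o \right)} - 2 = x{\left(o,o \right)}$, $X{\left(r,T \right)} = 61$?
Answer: $617456$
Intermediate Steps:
$F{\left(o \right)} = 2 + o$
$W{\left(l \right)} = -33$ ($W{\left(l \right)} = -8 - 25 = -33$)
$\left(X{\left(201,43 \right)} + W{\left(26 \right)}\right) \left(22083 + F{\left(-33 \right)}\right) = \left(61 - 33\right) \left(22083 + \left(2 - 33\right)\right) = 28 \left(22083 - 31\right) = 28 \cdot 22052 = 617456$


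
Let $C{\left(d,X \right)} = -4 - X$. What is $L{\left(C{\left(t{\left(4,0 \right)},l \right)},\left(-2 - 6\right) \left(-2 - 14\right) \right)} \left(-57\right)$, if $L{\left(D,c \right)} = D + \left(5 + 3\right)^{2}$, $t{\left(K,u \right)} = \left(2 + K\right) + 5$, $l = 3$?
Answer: $-3249$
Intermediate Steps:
$t{\left(K,u \right)} = 7 + K$
$L{\left(D,c \right)} = 64 + D$ ($L{\left(D,c \right)} = D + 8^{2} = D + 64 = 64 + D$)
$L{\left(C{\left(t{\left(4,0 \right)},l \right)},\left(-2 - 6\right) \left(-2 - 14\right) \right)} \left(-57\right) = \left(64 - 7\right) \left(-57\right) = 57 \left(-57\right) = -3249$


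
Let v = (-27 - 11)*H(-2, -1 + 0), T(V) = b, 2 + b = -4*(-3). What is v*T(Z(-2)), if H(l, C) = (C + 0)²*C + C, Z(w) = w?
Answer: 760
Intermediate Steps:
b = 10 (b = -2 - 4*(-3) = -2 + 12 = 10)
T(V) = 10
H(l, C) = C + C³ (H(l, C) = C²*C + C = C³ + C = C + C³)
v = 76 (v = (-27 - 11)*((-1 + 0) + (-1 + 0)³) = -38*(-1 + (-1)³) = -38*(-1 - 1) = -38*(-2) = 76)
v*T(Z(-2)) = 76*10 = 760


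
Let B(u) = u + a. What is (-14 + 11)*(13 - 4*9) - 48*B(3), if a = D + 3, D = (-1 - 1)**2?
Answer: -411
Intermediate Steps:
D = 4 (D = (-2)**2 = 4)
a = 7 (a = 4 + 3 = 7)
B(u) = 7 + u (B(u) = u + 7 = 7 + u)
(-14 + 11)*(13 - 4*9) - 48*B(3) = (-14 + 11)*(13 - 4*9) - 48*(7 + 3) = -3*(13 - 36) - 48*10 = -3*(-23) - 480 = 69 - 480 = -411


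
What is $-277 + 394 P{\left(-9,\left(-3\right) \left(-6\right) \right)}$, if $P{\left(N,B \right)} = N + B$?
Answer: $3269$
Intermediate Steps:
$P{\left(N,B \right)} = B + N$
$-277 + 394 P{\left(-9,\left(-3\right) \left(-6\right) \right)} = -277 + 394 \left(\left(-3\right) \left(-6\right) - 9\right) = -277 + 394 \left(18 - 9\right) = -277 + 394 \cdot 9 = -277 + 3546 = 3269$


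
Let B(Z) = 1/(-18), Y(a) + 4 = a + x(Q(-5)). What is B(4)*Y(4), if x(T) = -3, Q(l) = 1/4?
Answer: ⅙ ≈ 0.16667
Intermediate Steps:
Q(l) = ¼
Y(a) = -7 + a (Y(a) = -4 + (a - 3) = -4 + (-3 + a) = -7 + a)
B(Z) = -1/18
B(4)*Y(4) = -(-7 + 4)/18 = -1/18*(-3) = ⅙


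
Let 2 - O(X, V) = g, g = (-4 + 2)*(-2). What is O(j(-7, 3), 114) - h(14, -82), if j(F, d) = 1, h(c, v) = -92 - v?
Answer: 8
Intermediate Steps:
g = 4 (g = -2*(-2) = 4)
O(X, V) = -2 (O(X, V) = 2 - 1*4 = 2 - 4 = -2)
O(j(-7, 3), 114) - h(14, -82) = -2 - (-92 - 1*(-82)) = -2 - (-92 + 82) = -2 - 1*(-10) = -2 + 10 = 8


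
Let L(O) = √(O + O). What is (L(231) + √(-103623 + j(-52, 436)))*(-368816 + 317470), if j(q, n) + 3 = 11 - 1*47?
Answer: -51346*√462 - 154038*I*√11518 ≈ -1.1036e+6 - 1.6532e+7*I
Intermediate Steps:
j(q, n) = -39 (j(q, n) = -3 + (11 - 1*47) = -3 + (11 - 47) = -3 - 36 = -39)
L(O) = √2*√O (L(O) = √(2*O) = √2*√O)
(L(231) + √(-103623 + j(-52, 436)))*(-368816 + 317470) = (√2*√231 + √(-103623 - 39))*(-368816 + 317470) = (√462 + √(-103662))*(-51346) = (√462 + 3*I*√11518)*(-51346) = -51346*√462 - 154038*I*√11518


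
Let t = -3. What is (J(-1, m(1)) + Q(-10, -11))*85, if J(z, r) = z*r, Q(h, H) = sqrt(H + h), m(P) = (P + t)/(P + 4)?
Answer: 34 + 85*I*sqrt(21) ≈ 34.0 + 389.52*I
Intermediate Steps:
m(P) = (-3 + P)/(4 + P) (m(P) = (P - 3)/(P + 4) = (-3 + P)/(4 + P))
J(z, r) = r*z
(J(-1, m(1)) + Q(-10, -11))*85 = (((-3 + 1)/(4 + 1))*(-1) + sqrt(-11 - 10))*85 = ((-2/5)*(-1) + sqrt(-21))*85 = (((1/5)*(-2))*(-1) + I*sqrt(21))*85 = (-2/5*(-1) + I*sqrt(21))*85 = (2/5 + I*sqrt(21))*85 = 34 + 85*I*sqrt(21)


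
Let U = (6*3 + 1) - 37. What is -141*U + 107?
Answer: 2645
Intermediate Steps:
U = -18 (U = (18 + 1) - 37 = 19 - 37 = -18)
-141*U + 107 = -141*(-18) + 107 = 2538 + 107 = 2645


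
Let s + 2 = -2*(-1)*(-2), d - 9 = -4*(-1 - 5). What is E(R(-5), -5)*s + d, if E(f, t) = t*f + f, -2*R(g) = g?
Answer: 93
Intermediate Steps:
R(g) = -g/2
E(f, t) = f + f*t (E(f, t) = f*t + f = f + f*t)
d = 33 (d = 9 - 4*(-1 - 5) = 9 - 4*(-6) = 9 + 24 = 33)
s = -6 (s = -2 - 2*(-1)*(-2) = -2 + 2*(-2) = -2 - 4 = -6)
E(R(-5), -5)*s + d = ((-½*(-5))*(1 - 5))*(-6) + 33 = ((5/2)*(-4))*(-6) + 33 = -10*(-6) + 33 = 60 + 33 = 93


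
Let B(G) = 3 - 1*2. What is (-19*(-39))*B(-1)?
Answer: 741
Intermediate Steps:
B(G) = 1 (B(G) = 3 - 2 = 1)
(-19*(-39))*B(-1) = -19*(-39)*1 = 741*1 = 741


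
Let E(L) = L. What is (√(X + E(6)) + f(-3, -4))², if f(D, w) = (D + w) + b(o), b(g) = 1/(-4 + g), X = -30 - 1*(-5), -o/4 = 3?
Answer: 7905/256 - 113*I*√19/8 ≈ 30.879 - 61.569*I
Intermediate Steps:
o = -12 (o = -4*3 = -12)
X = -25 (X = -30 + 5 = -25)
f(D, w) = -1/16 + D + w (f(D, w) = (D + w) + 1/(-4 - 12) = (D + w) + 1/(-16) = (D + w) - 1/16 = -1/16 + D + w)
(√(X + E(6)) + f(-3, -4))² = (√(-25 + 6) + (-1/16 - 3 - 4))² = (√(-19) - 113/16)² = (I*√19 - 113/16)² = (-113/16 + I*√19)²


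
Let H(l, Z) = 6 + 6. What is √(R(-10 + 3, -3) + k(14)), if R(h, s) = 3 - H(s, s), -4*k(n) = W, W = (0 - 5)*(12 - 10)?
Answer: I*√26/2 ≈ 2.5495*I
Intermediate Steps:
H(l, Z) = 12
W = -10 (W = -5*2 = -10)
k(n) = 5/2 (k(n) = -¼*(-10) = 5/2)
R(h, s) = -9 (R(h, s) = 3 - 1*12 = 3 - 12 = -9)
√(R(-10 + 3, -3) + k(14)) = √(-9 + 5/2) = √(-13/2) = I*√26/2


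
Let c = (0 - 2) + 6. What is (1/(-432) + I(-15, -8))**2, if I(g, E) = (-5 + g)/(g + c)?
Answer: 74459641/22581504 ≈ 3.2974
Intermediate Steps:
c = 4 (c = -2 + 6 = 4)
I(g, E) = (-5 + g)/(4 + g) (I(g, E) = (-5 + g)/(g + 4) = (-5 + g)/(4 + g))
(1/(-432) + I(-15, -8))**2 = (1/(-432) + (-5 - 15)/(4 - 15))**2 = (-1/432 - 20/(-11))**2 = (-1/432 - 1/11*(-20))**2 = (-1/432 + 20/11)**2 = (8629/4752)**2 = 74459641/22581504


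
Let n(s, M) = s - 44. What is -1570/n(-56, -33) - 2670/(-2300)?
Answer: 1939/115 ≈ 16.861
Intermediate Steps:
n(s, M) = -44 + s
-1570/n(-56, -33) - 2670/(-2300) = -1570/(-44 - 56) - 2670/(-2300) = -1570/(-100) - 2670*(-1/2300) = -1570*(-1/100) + 267/230 = 157/10 + 267/230 = 1939/115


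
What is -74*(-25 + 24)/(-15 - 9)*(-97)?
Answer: 3589/12 ≈ 299.08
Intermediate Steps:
-74*(-25 + 24)/(-15 - 9)*(-97) = -(-74)/(-24)*(-97) = -(-74)*(-1)/24*(-97) = -74*1/24*(-97) = -37/12*(-97) = 3589/12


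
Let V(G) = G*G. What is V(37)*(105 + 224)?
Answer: 450401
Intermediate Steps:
V(G) = G²
V(37)*(105 + 224) = 37²*(105 + 224) = 1369*329 = 450401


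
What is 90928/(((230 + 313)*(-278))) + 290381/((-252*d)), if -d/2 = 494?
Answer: 38819201/68835024 ≈ 0.56395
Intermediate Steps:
d = -988 (d = -2*494 = -988)
90928/(((230 + 313)*(-278))) + 290381/((-252*d)) = 90928/(((230 + 313)*(-278))) + 290381/((-252*(-988))) = 90928/((543*(-278))) + 290381/248976 = 90928/(-150954) + 290381*(1/248976) = 90928*(-1/150954) + 3191/2736 = -45464/75477 + 3191/2736 = 38819201/68835024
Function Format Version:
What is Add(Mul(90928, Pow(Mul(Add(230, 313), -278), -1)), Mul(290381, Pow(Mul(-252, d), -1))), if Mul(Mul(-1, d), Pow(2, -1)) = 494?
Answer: Rational(38819201, 68835024) ≈ 0.56395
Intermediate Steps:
d = -988 (d = Mul(-2, 494) = -988)
Add(Mul(90928, Pow(Mul(Add(230, 313), -278), -1)), Mul(290381, Pow(Mul(-252, d), -1))) = Add(Mul(90928, Pow(Mul(Add(230, 313), -278), -1)), Mul(290381, Pow(Mul(-252, -988), -1))) = Add(Mul(90928, Pow(Mul(543, -278), -1)), Mul(290381, Pow(248976, -1))) = Add(Mul(90928, Pow(-150954, -1)), Mul(290381, Rational(1, 248976))) = Add(Mul(90928, Rational(-1, 150954)), Rational(3191, 2736)) = Add(Rational(-45464, 75477), Rational(3191, 2736)) = Rational(38819201, 68835024)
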